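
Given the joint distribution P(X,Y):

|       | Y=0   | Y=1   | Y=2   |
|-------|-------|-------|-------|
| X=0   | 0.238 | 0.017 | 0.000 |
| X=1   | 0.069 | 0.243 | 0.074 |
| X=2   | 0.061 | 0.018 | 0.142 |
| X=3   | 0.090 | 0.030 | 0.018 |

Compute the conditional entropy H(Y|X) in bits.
1.0436 bits

H(Y|X) = H(X,Y) - H(X)

H(X,Y) = -Σ_{x,y} P(x,y) log₂ P(x,y). Per-cell terms -P(x,y)·log₂P(x,y):
  X=0: 0.49289, 0.09993, 0.00000
  X=1: 0.26615, 0.49596, 0.27797
  X=2: 0.24614, 0.10433, 0.39988
  X=3: 0.31265, 0.15177, 0.10433
  (cells with P = 0 contribute 0)
Sum of the 12 terms: H(X,Y) = 2.9520 bits

Marginal of X (row sums):
  P(X=0) = 0.238 + 0.017 + 0.000 = 0.255
  P(X=1) = 0.069 + 0.243 + 0.074 = 0.386
  P(X=2) = 0.061 + 0.018 + 0.142 = 0.221
  P(X=3) = 0.090 + 0.030 + 0.018 = 0.138
H(X) = -[0.255·log₂(0.255) + 0.386·log₂(0.386) + 0.221·log₂(0.221) + 0.138·log₂(0.138)]
  = 0.50271 + 0.53010 + 0.48131 + 0.39430 = 1.9084 bits

H(Y|X) = H(X,Y) - H(X) = 2.9520 - 1.9084 = 1.0436 bits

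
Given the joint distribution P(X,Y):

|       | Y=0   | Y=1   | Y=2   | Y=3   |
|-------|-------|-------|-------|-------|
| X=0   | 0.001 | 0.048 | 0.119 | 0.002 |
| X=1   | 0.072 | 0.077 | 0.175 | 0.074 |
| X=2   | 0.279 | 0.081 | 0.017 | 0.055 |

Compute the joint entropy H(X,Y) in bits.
3.0174 bits

H(X,Y) = -Σ_{x,y} P(x,y) log₂ P(x,y). Per-cell terms -P(x,y)·log₂P(x,y):
  X=0: 0.00997, 0.21028, 0.36545, 0.01793
  X=1: 0.27330, 0.28482, 0.44005, 0.27797
  X=2: 0.51382, 0.29370, 0.09993, 0.23014
Sum of the 12 terms: H(X,Y) = 3.0174 bits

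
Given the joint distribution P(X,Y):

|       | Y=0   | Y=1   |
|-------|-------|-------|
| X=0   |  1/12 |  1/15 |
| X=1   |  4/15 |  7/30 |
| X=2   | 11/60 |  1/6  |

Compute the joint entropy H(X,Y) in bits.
2.4371 bits

H(X,Y) = -Σ_{x,y} P(x,y) log₂ P(x,y). Per-cell terms -P(x,y)·log₂P(x,y):
  X=0: 0.2987, 0.2605
  X=1: 0.5085, 0.4899
  X=2: 0.4487, 0.4308
Sum of the 6 terms: H(X,Y) = 2.4371 bits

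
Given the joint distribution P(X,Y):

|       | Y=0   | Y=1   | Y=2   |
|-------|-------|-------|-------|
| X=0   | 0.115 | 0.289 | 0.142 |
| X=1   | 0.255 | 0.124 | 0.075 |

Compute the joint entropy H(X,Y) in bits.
2.4327 bits

H(X,Y) = -Σ_{x,y} P(x,y) log₂ P(x,y). Per-cell terms -P(x,y)·log₂P(x,y):
  X=0: 0.3588, 0.5176, 0.3999
  X=1: 0.5027, 0.3734, 0.2803
Sum of the 6 terms: H(X,Y) = 2.4327 bits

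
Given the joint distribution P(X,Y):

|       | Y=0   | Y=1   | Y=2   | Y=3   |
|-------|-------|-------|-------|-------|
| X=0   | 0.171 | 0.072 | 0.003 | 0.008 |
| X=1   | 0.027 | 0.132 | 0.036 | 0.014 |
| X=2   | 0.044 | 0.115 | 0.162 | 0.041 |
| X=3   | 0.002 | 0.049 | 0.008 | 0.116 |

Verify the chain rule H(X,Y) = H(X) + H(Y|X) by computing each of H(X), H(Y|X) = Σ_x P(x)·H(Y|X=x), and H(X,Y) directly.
H(X) = 1.9449 bits, H(Y|X) = 1.4490 bits, H(X,Y) = 3.3939 bits

Marginal of X (row sums):
  P(X=0) = 0.171 + 0.072 + 0.003 + 0.008 = 0.254
  P(X=1) = 0.027 + 0.132 + 0.036 + 0.014 = 0.209
  P(X=2) = 0.044 + 0.115 + 0.162 + 0.041 = 0.362
  P(X=3) = 0.002 + 0.049 + 0.008 + 0.116 = 0.175
H(X) = -[0.254·log₂(0.254) + 0.209·log₂(0.209) + 0.362·log₂(0.362) + 0.175·log₂(0.175)]
  = 0.50218 + 0.47201 + 0.53067 + 0.44005 = 1.9449 bits

H(Y|X) = Σ_x P(x)·H(Y|X=x):
  X=0: P(X=0) = 0.254, P(Y|X=0) = (171/254, 36/127, 3/254, 4/127) → H(Y|X=0) = 1.13261
  X=1: P(X=1) = 0.209, P(Y|X=1) = (27/209, 12/19, 36/209, 14/209) → H(Y|X=1) = 1.49845
  X=2: P(X=2) = 0.362, P(Y|X=2) = (22/181, 115/362, 81/181, 41/362) → H(Y|X=2) = 1.77012
  X=3: P(X=3) = 0.175, P(Y|X=3) = (2/175, 7/25, 8/175, 116/175) → H(Y|X=3) = 1.18466
H(Y|X) = 0.254·1.13261 + 0.209·1.49845 + 0.362·1.77012 + 0.175·1.18466 = 1.4490 bits

H(X,Y) = -Σ_{x,y} P(x,y) log₂ P(x,y). Per-cell terms -P(x,y)·log₂P(x,y):
  X=0: 0.43570, 0.27330, 0.02514, 0.05573
  X=1: 0.14069, 0.38562, 0.17265, 0.08622
  X=2: 0.19828, 0.35883, 0.42540, 0.18894
  X=3: 0.01793, 0.21320, 0.05573, 0.36051
Sum of the 16 terms: H(X,Y) = 3.3939 bits

Chain rule check:
  H(X) + H(Y|X) = 1.9449 + 1.4490 = 3.3939 bits
  H(X,Y) = 3.3939 bits
✓ Chain rule verified.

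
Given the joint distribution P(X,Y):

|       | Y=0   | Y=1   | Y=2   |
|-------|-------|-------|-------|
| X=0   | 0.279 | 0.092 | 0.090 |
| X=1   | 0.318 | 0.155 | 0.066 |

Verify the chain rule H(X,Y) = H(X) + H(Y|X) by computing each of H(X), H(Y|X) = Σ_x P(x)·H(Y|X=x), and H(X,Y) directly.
H(X) = 0.9956 bits, H(Y|X) = 1.3489 bits, H(X,Y) = 2.3445 bits

Marginal of X (row sums):
  P(X=0) = 0.279 + 0.092 + 0.090 = 0.461
  P(X=1) = 0.318 + 0.155 + 0.066 = 0.539
H(X) = -[0.461·log₂(0.461) + 0.539·log₂(0.539)]
  = 0.5150 + 0.4806 = 0.9956 bits

H(Y|X) = Σ_x P(x)·H(Y|X=x):
  X=0: P(X=0) = 0.461, P(Y|X=0) = (279/461, 92/461, 90/461) → H(Y|X=0) = 1.3626
  X=1: P(X=1) = 0.539, P(Y|X=1) = (318/539, 155/539, 6/49) → H(Y|X=1) = 1.3372
H(Y|X) = 0.461·1.3626 + 0.539·1.3372 = 1.3489 bits

H(X,Y) = -Σ_{x,y} P(x,y) log₂ P(x,y). Per-cell terms -P(x,y)·log₂P(x,y):
  X=0: 0.5138, 0.3167, 0.3127
  X=1: 0.5256, 0.4169, 0.2588
Sum of the 6 terms: H(X,Y) = 2.3445 bits

Chain rule check:
  H(X) + H(Y|X) = 0.9956 + 1.3489 = 2.3445 bits
  H(X,Y) = 2.3445 bits
✓ Chain rule verified.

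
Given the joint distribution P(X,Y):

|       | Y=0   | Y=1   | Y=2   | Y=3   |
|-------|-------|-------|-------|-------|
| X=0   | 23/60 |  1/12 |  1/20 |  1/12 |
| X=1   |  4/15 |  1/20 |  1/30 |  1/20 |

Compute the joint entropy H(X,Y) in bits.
2.4481 bits

H(X,Y) = -Σ_{x,y} P(x,y) log₂ P(x,y). Per-cell terms -P(x,y)·log₂P(x,y):
  X=0: 0.5303, 0.2987, 0.2161, 0.2987
  X=1: 0.5085, 0.2161, 0.1636, 0.2161
Sum of the 8 terms: H(X,Y) = 2.4481 bits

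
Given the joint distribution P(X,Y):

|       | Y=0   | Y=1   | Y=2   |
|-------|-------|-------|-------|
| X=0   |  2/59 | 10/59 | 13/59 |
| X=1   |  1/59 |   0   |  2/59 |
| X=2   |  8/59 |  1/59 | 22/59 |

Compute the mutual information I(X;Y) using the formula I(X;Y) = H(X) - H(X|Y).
0.1902 bits

I(X;Y) = H(X) - H(X|Y)

Marginal of X (row sums):
  P(X=0) = 2/59 + 10/59 + 13/59 = 25/59
  P(X=1) = 1/59 + 0 + 2/59 = 3/59
  P(X=2) = 8/59 + 1/59 + 22/59 = 31/59
H(X) = -[(25/59)·log₂(25/59) + (3/59)·log₂(3/59) + (31/59)·log₂(31/59)]
  = 0.52491 + 0.21853 + 0.48783 = 1.2313 bits

Marginal of Y (column sums):
  P(Y=0) = 2/59 + 1/59 + 8/59 = 11/59
  P(Y=1) = 10/59 + 0 + 1/59 = 11/59
  P(Y=2) = 13/59 + 2/59 + 22/59 = 37/59
H(X|Y) = Σ_y P(y)·H(X|Y=y):
  Y=0: P(Y=0) = 11/59, P(X|Y=0) = (2/11, 1/11, 8/11) → H(X|Y=0) = 1.09580
  Y=1: P(Y=1) = 11/59, P(X|Y=1) = (10/11, 0, 1/11) → H(X|Y=1) = 0.43950
  Y=2: P(Y=2) = 37/59, P(X|Y=2) = (13/37, 2/37, 22/37) → H(X|Y=2) = 1.20369
H(X|Y) = (11/59)·1.09580 + (11/59)·0.43950 + (37/59)·1.20369 = 1.0411 bits

I(X;Y) = H(X) - H(X|Y) = 1.2313 - 1.0411 = 0.1902 bits

Cross-check via I(X;Y) = H(X) + H(Y) - H(X,Y): computing H(Y) from the column sums and H(X,Y) from the 9 cells in the same way gives H(Y) = 1.3257 bits and H(X,Y) = 2.3668 bits, so
I(X;Y) = 1.2313 + 1.3257 - 2.3668 = 0.1902 bits ✓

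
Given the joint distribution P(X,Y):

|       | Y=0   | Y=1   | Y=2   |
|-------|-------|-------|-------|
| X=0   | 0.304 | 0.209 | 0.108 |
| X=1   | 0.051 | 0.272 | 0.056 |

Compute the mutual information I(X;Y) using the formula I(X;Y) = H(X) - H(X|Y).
0.1196 bits

I(X;Y) = H(X) - H(X|Y)

Marginal of X (row sums):
  P(X=0) = 0.304 + 0.209 + 0.108 = 0.621
  P(X=1) = 0.051 + 0.272 + 0.056 = 0.379
H(X) = -[0.621·log₂(0.621) + 0.379·log₂(0.379)]
  = 0.42683 + 0.53050 = 0.95733 bits

Marginal of Y (column sums):
  P(Y=0) = 0.304 + 0.051 = 0.355
  P(Y=1) = 0.209 + 0.272 = 0.481
  P(Y=2) = 0.108 + 0.056 = 0.164
H(X|Y) = Σ_y P(y)·H(X|Y=y):
  Y=0: P(Y=0) = 0.355, P(X|Y=0) = (304/355, 51/355) → H(X|Y=0) = 0.59375
  Y=1: P(Y=1) = 0.481, P(X|Y=1) = (209/481, 272/481) → H(X|Y=1) = 0.98759
  Y=2: P(Y=2) = 0.164, P(X|Y=2) = (27/41, 14/41) → H(X|Y=2) = 0.92621
H(X|Y) = 0.355·0.59375 + 0.481·0.98759 + 0.164·0.92621 = 0.83771 bits

I(X;Y) = H(X) - H(X|Y) = 0.95733 - 0.83771 = 0.1196 bits

Cross-check via I(X;Y) = H(X) + H(Y) - H(X,Y): computing H(Y) from the column sums and H(X,Y) from the 6 cells in the same way gives H(Y) = 1.46604 bits and H(X,Y) = 2.30375 bits, so
I(X;Y) = 0.95733 + 1.46604 - 2.30375 = 0.1196 bits ✓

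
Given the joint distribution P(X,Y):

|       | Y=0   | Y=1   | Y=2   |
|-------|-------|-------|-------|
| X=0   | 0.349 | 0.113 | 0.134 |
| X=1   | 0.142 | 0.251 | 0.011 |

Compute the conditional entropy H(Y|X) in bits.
1.2728 bits

H(Y|X) = H(X,Y) - H(X)

H(X,Y) = -Σ_{x,y} P(x,y) log₂ P(x,y). Per-cell terms -P(x,y)·log₂P(x,y):
  X=0: 0.53003, 0.35545, 0.38856
  X=1: 0.39988, 0.50055, 0.07157
Sum of the 6 terms: H(X,Y) = 2.2460 bits

Marginal of X (row sums):
  P(X=0) = 0.349 + 0.113 + 0.134 = 0.596
  P(X=1) = 0.142 + 0.251 + 0.011 = 0.404
H(X) = -[0.596·log₂(0.596) + 0.404·log₂(0.404)]
  = 0.44498 + 0.52826 = 0.9732 bits

H(Y|X) = H(X,Y) - H(X) = 2.2460 - 0.9732 = 1.2728 bits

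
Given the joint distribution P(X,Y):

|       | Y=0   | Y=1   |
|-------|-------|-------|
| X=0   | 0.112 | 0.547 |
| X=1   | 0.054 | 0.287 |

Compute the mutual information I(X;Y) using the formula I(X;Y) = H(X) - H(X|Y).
0.0002 bits

I(X;Y) = H(X) - H(X|Y)

Marginal of X (row sums):
  P(X=0) = 0.112 + 0.547 = 0.659
  P(X=1) = 0.054 + 0.287 = 0.341
H(X) = -[0.659·log₂(0.659) + 0.341·log₂(0.341)]
  = 0.3965 + 0.5293 = 0.9258 bits

Marginal of Y (column sums):
  P(Y=0) = 0.112 + 0.054 = 0.166
  P(Y=1) = 0.547 + 0.287 = 0.834
H(X|Y) = Σ_y P(y)·H(X|Y=y):
  Y=0: P(Y=0) = 0.166, P(X|Y=0) = (56/83, 27/83) → H(X|Y=0) = 0.9101
  Y=1: P(Y=1) = 0.834, P(X|Y=1) = (547/834, 287/834) → H(X|Y=1) = 0.9287
H(X|Y) = 0.166·0.9101 + 0.834·0.9287 = 0.9256 bits

I(X;Y) = H(X) - H(X|Y) = 0.9258 - 0.9256 = 0.0002 bits

Cross-check via I(X;Y) = H(X) + H(Y) - H(X,Y): computing H(Y) from the column sums and H(X,Y) from the 4 cells in the same way gives H(Y) = 0.6485 bits and H(X,Y) = 1.5741 bits, so
I(X;Y) = 0.9258 + 0.6485 - 1.5741 = 0.0002 bits ✓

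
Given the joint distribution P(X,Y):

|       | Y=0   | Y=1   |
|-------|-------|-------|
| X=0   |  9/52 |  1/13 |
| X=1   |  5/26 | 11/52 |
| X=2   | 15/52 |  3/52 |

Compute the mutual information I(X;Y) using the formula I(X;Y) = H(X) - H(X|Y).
0.0798 bits

I(X;Y) = H(X) - H(X|Y)

Marginal of X (row sums):
  P(X=0) = 9/52 + 1/13 = 1/4
  P(X=1) = 5/26 + 11/52 = 21/52
  P(X=2) = 15/52 + 3/52 = 9/26
H(X) = -[(1/4)·log₂(1/4) + (21/52)·log₂(21/52) + (9/26)·log₂(9/26)]
  = 0.5000 + 0.5283 + 0.5298 = 1.5581 bits

Marginal of Y (column sums):
  P(Y=0) = 9/52 + 5/26 + 15/52 = 17/26
  P(Y=1) = 1/13 + 11/52 + 3/52 = 9/26
H(X|Y) = Σ_y P(y)·H(X|Y=y):
  Y=0: P(Y=0) = 17/26, P(X|Y=0) = (9/34, 5/17, 15/34) → H(X|Y=0) = 1.5477
  Y=1: P(Y=1) = 9/26, P(X|Y=1) = (2/9, 11/18, 1/6) → H(X|Y=1) = 1.3472
H(X|Y) = (17/26)·1.5477 + (9/26)·1.3472 = 1.4783 bits

I(X;Y) = H(X) - H(X|Y) = 1.5581 - 1.4783 = 0.0798 bits

Cross-check via I(X;Y) = H(X) + H(Y) - H(X,Y): computing H(Y) from the column sums and H(X,Y) from the 6 cells in the same way gives H(Y) = 0.9306 bits and H(X,Y) = 2.4089 bits, so
I(X;Y) = 1.5581 + 0.9306 - 2.4089 = 0.0798 bits ✓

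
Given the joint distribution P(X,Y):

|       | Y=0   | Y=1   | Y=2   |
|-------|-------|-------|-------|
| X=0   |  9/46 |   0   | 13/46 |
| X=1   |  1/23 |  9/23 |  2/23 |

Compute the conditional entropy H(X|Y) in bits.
0.4545 bits

H(X|Y) = H(X,Y) - H(Y)

H(X,Y) = -Σ_{x,y} P(x,y) log₂ P(x,y). Per-cell terms -P(x,y)·log₂P(x,y):
  X=0: 0.4605, 0.0000, 0.5152
  X=1: 0.1967, 0.5297, 0.3064
  (cells with P = 0 contribute 0)
Sum of the 6 terms: H(X,Y) = 2.0085 bits

Marginal of Y (column sums):
  P(Y=0) = 9/46 + 1/23 = 11/46
  P(Y=1) = 0 + 9/23 = 9/23
  P(Y=2) = 13/46 + 2/23 = 17/46
H(Y) = -[(11/46)·log₂(11/46) + (9/23)·log₂(9/23) + (17/46)·log₂(17/46)]
  = 0.4936 + 0.5297 + 0.5307 = 1.5540 bits

H(X|Y) = H(X,Y) - H(Y) = 2.0085 - 1.5540 = 0.4545 bits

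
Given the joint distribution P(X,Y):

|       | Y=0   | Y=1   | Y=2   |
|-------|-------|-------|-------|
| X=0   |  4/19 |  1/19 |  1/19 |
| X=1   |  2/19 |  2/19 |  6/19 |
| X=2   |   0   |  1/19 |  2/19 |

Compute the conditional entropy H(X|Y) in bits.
1.1858 bits

H(X|Y) = H(X,Y) - H(Y)

H(X,Y) = -Σ_{x,y} P(x,y) log₂ P(x,y). Per-cell terms -P(x,y)·log₂P(x,y):
  X=0: 0.47325, 0.22358, 0.22358
  X=1: 0.34189, 0.34189, 0.52515
  X=2: 0.00000, 0.22358, 0.34189
  (cells with P = 0 contribute 0)
Sum of the 9 terms: H(X,Y) = 2.6948 bits

Marginal of Y (column sums):
  P(Y=0) = 4/19 + 2/19 + 0 = 6/19
  P(Y=1) = 1/19 + 2/19 + 1/19 = 4/19
  P(Y=2) = 1/19 + 6/19 + 2/19 = 9/19
H(Y) = -[(6/19)·log₂(6/19) + (4/19)·log₂(4/19) + (9/19)·log₂(9/19)]
  = 0.52515 + 0.47325 + 0.51063 = 1.5090 bits

H(X|Y) = H(X,Y) - H(Y) = 2.6948 - 1.5090 = 1.1858 bits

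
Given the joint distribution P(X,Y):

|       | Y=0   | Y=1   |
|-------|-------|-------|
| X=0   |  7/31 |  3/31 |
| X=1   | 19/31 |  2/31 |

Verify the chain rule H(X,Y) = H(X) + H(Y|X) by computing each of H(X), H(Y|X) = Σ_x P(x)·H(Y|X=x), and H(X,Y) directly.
H(X) = 0.9072 bits, H(Y|X) = 0.5916 bits, H(X,Y) = 1.4988 bits

Marginal of X (row sums):
  P(X=0) = 7/31 + 3/31 = 10/31
  P(X=1) = 19/31 + 2/31 = 21/31
H(X) = -[(10/31)·log₂(10/31) + (21/31)·log₂(21/31)]
  = 0.52654 + 0.38063 = 0.9072 bits

H(Y|X) = Σ_x P(x)·H(Y|X=x):
  X=0: P(X=0) = 10/31, P(Y|X=0) = (7/10, 3/10) → H(Y|X=0) = 0.88129
  X=1: P(X=1) = 21/31, P(Y|X=1) = (19/21, 2/21) → H(Y|X=1) = 0.45372
H(Y|X) = (10/31)·0.88129 + (21/31)·0.45372 = 0.5916 bits

H(X,Y) = -Σ_{x,y} P(x,y) log₂ P(x,y). Per-cell terms -P(x,y)·log₂P(x,y):
  X=0: 0.48477, 0.32605
  X=1: 0.43287, 0.25511
Sum of the 4 terms: H(X,Y) = 1.4988 bits

Chain rule check:
  H(X) + H(Y|X) = 0.9072 + 0.5916 = 1.4988 bits
  H(X,Y) = 1.4988 bits
✓ Chain rule verified.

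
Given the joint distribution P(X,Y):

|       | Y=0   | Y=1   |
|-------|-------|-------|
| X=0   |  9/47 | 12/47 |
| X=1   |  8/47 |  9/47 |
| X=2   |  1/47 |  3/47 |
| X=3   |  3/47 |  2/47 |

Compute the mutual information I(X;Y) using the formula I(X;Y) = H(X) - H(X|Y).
0.0185 bits

I(X;Y) = H(X) - H(X|Y)

Marginal of X (row sums):
  P(X=0) = 9/47 + 12/47 = 21/47
  P(X=1) = 8/47 + 9/47 = 17/47
  P(X=2) = 1/47 + 3/47 = 4/47
  P(X=3) = 3/47 + 2/47 = 5/47
H(X) = -[(21/47)·log₂(21/47) + (17/47)·log₂(17/47) + (4/47)·log₂(4/47) + (5/47)·log₂(5/47)]
  = 0.5193 + 0.5307 + 0.3025 + 0.3439 = 1.6964 bits

Marginal of Y (column sums):
  P(Y=0) = 9/47 + 8/47 + 1/47 + 3/47 = 21/47
  P(Y=1) = 12/47 + 9/47 + 3/47 + 2/47 = 26/47
H(X|Y) = Σ_y P(y)·H(X|Y=y):
  Y=0: P(Y=0) = 21/47, P(X|Y=0) = (3/7, 8/21, 1/21, 1/7) → H(X|Y=0) = 1.6645
  Y=1: P(Y=1) = 26/47, P(X|Y=1) = (6/13, 9/26, 3/26, 1/13) → H(X|Y=1) = 1.6888
H(X|Y) = (21/47)·1.6645 + (26/47)·1.6888 = 1.6779 bits

I(X;Y) = H(X) - H(X|Y) = 1.6964 - 1.6779 = 0.0185 bits

Cross-check via I(X;Y) = H(X) + H(Y) - H(X,Y): computing H(Y) from the column sums and H(X,Y) from the 8 cells in the same way gives H(Y) = 0.9918 bits and H(X,Y) = 2.6697 bits, so
I(X;Y) = 1.6964 + 0.9918 - 2.6697 = 0.0185 bits ✓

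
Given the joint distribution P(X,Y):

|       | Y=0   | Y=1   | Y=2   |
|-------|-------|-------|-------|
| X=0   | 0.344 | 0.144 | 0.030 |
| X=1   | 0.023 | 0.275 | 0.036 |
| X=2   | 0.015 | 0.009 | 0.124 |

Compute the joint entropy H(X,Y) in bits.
2.4195 bits

H(X,Y) = -Σ_{x,y} P(x,y) log₂ P(x,y). Per-cell terms -P(x,y)·log₂P(x,y):
  X=0: 0.529595, 0.402604, 0.151767
  X=1: 0.125171, 0.512187, 0.172651
  X=2: 0.090883, 0.061163, 0.373437
Sum of the 9 terms: H(X,Y) = 2.4195 bits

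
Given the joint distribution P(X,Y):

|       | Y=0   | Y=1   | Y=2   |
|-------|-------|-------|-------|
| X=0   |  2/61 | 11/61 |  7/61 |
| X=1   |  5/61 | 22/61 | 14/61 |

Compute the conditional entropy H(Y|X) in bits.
1.3668 bits

H(Y|X) = H(X,Y) - H(X)

H(X,Y) = -Σ_{x,y} P(x,y) log₂ P(x,y). Per-cell terms -P(x,y)·log₂P(x,y):
  X=0: 0.16166, 0.44565, 0.35842
  X=1: 0.29580, 0.53063, 0.48733
Sum of the 6 terms: H(X,Y) = 2.2795 bits

Marginal of X (row sums):
  P(X=0) = 2/61 + 11/61 + 7/61 = 20/61
  P(X=1) = 5/61 + 22/61 + 14/61 = 41/61
H(X) = -[(20/61)·log₂(20/61) + (41/61)·log₂(41/61)]
  = 0.52748 + 0.38526 = 0.9127 bits

H(Y|X) = H(X,Y) - H(X) = 2.2795 - 0.9127 = 1.3668 bits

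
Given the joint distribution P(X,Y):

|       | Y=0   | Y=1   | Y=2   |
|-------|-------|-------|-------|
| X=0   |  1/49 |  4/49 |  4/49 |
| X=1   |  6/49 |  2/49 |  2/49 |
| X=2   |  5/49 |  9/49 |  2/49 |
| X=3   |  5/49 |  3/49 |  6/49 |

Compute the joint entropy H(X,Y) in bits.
3.3795 bits

H(X,Y) = -Σ_{x,y} P(x,y) log₂ P(x,y). Per-cell terms -P(x,y)·log₂P(x,y):
  X=0: 0.114586, 0.295078, 0.295078
  X=1: 0.370989, 0.188356, 0.188356
  X=2: 0.335998, 0.449042, 0.188356
  X=3: 0.335998, 0.246719, 0.370989
Sum of the 12 terms: H(X,Y) = 3.3795 bits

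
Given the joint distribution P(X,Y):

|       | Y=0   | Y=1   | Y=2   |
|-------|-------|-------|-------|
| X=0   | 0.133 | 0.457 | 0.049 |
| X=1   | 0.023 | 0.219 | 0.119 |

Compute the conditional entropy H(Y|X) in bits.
1.1435 bits

H(Y|X) = H(X,Y) - H(X)

H(X,Y) = -Σ_{x,y} P(x,y) log₂ P(x,y). Per-cell terms -P(x,y)·log₂P(x,y):
  X=0: 0.3871, 0.5163, 0.2132
  X=1: 0.1252, 0.4798, 0.3654
Sum of the 6 terms: H(X,Y) = 2.0870 bits

Marginal of X (row sums):
  P(X=0) = 0.133 + 0.457 + 0.049 = 0.639
  P(X=1) = 0.023 + 0.219 + 0.119 = 0.361
H(X) = -[0.639·log₂(0.639) + 0.361·log₂(0.361)]
  = 0.4129 + 0.5306 = 0.9435 bits

H(Y|X) = H(X,Y) - H(X) = 2.0870 - 0.9435 = 1.1435 bits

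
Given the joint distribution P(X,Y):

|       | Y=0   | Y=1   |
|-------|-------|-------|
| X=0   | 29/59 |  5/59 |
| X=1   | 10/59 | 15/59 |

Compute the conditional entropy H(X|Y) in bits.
0.8179 bits

H(X|Y) = H(X,Y) - H(Y)

H(X,Y) = -Σ_{x,y} P(x,y) log₂ P(x,y). Per-cell terms -P(x,y)·log₂P(x,y):
  X=0: 0.503647, 0.301756
  X=1: 0.434019, 0.502310
Sum of the 4 terms: H(X,Y) = 1.74173 bits

Marginal of Y (column sums):
  P(Y=0) = 29/59 + 10/59 = 39/59
  P(Y=1) = 5/59 + 15/59 = 20/59
H(Y) = -[(39/59)·log₂(39/59) + (20/59)·log₂(20/59)]
  = 0.394786 + 0.529056 = 0.92384 bits

H(X|Y) = H(X,Y) - H(Y) = 1.74173 - 0.92384 = 0.8179 bits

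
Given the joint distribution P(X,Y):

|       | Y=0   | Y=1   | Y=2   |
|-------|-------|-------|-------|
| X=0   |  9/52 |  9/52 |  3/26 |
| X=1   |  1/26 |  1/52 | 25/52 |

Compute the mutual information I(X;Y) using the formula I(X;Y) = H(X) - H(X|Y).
0.3383 bits

I(X;Y) = H(X) - H(X|Y)

Marginal of X (row sums):
  P(X=0) = 9/52 + 9/52 + 3/26 = 6/13
  P(X=1) = 1/26 + 1/52 + 25/52 = 7/13
H(X) = -[(6/13)·log₂(6/13) + (7/13)·log₂(7/13)]
  = 0.51484 + 0.48089 = 0.99573 bits

Marginal of Y (column sums):
  P(Y=0) = 9/52 + 1/26 = 11/52
  P(Y=1) = 9/52 + 1/52 = 5/26
  P(Y=2) = 3/26 + 25/52 = 31/52
H(X|Y) = Σ_y P(y)·H(X|Y=y):
  Y=0: P(Y=0) = 11/52, P(X|Y=0) = (9/11, 2/11) → H(X|Y=0) = 0.68404
  Y=1: P(Y=1) = 5/26, P(X|Y=1) = (9/10, 1/10) → H(X|Y=1) = 0.46900
  Y=2: P(Y=2) = 31/52, P(X|Y=2) = (6/31, 25/31) → H(X|Y=2) = 0.70884
H(X|Y) = (11/52)·0.68404 + (5/26)·0.46900 + (31/52)·0.70884 = 0.65747 bits

I(X;Y) = H(X) - H(X|Y) = 0.99573 - 0.65747 = 0.3383 bits

Cross-check via I(X;Y) = H(X) + H(Y) - H(X,Y): computing H(Y) from the column sums and H(X,Y) from the 6 cells in the same way gives H(Y) = 1.37634 bits and H(X,Y) = 2.03381 bits, so
I(X;Y) = 0.99573 + 1.37634 - 2.03381 = 0.3383 bits ✓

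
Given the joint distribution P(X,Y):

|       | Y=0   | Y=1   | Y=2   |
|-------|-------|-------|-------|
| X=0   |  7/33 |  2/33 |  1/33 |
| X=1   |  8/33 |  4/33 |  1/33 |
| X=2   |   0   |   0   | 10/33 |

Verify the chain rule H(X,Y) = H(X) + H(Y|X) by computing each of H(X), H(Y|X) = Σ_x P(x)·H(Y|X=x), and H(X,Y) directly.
H(X) = 1.5734 bits, H(Y|X) = 0.8386 bits, H(X,Y) = 2.4119 bits

Marginal of X (row sums):
  P(X=0) = 7/33 + 2/33 + 1/33 = 10/33
  P(X=1) = 8/33 + 4/33 + 1/33 = 13/33
  P(X=2) = 0 + 0 + 10/33 = 10/33
H(X) = -[(10/33)·log₂(10/33) + (13/33)·log₂(13/33) + (10/33)·log₂(10/33)]
  = 0.52196 + 0.52944 + 0.52196 = 1.5734 bits

H(Y|X) = Σ_x P(x)·H(Y|X=x):
  X=0: P(X=0) = 10/33, P(Y|X=0) = (7/10, 1/5, 1/10) → H(Y|X=0) = 1.15678
  X=1: P(X=1) = 13/33, P(Y|X=1) = (8/13, 4/13, 1/13) → H(Y|X=1) = 1.23890
  X=2: P(X=2) = 10/33, P(Y|X=2) = (0, 0, 1) → H(Y|X=2) = 0.00000
H(Y|X) = (10/33)·1.15678 + (13/33)·1.23890 + (10/33)·0.00000 = 0.8386 bits

H(X,Y) = -Σ_{x,y} P(x,y) log₂ P(x,y). Per-cell terms -P(x,y)·log₂P(x,y):
  X=0: 0.47452, 0.24511, 0.15286
  X=1: 0.49561, 0.36902, 0.15286
  X=2: 0.00000, 0.00000, 0.52196
  (cells with P = 0 contribute 0)
Sum of the 9 terms: H(X,Y) = 2.4119 bits

Chain rule check:
  H(X) + H(Y|X) = 1.5734 + 0.8386 = 2.4120 bits
  H(X,Y) = 2.4119 bits
✓ Chain rule verified (Δ = 0.0001 is 4-dp rounding noise: each of the three values was rounded independently).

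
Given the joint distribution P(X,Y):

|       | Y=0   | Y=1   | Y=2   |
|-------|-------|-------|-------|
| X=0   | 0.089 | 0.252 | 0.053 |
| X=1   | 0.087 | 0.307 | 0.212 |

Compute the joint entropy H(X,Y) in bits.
2.3403 bits

H(X,Y) = -Σ_{x,y} P(x,y) log₂ P(x,y). Per-cell terms -P(x,y)·log₂P(x,y):
  X=0: 0.31061, 0.50110, 0.22461
  X=1: 0.30649, 0.52303, 0.47443
Sum of the 6 terms: H(X,Y) = 2.3403 bits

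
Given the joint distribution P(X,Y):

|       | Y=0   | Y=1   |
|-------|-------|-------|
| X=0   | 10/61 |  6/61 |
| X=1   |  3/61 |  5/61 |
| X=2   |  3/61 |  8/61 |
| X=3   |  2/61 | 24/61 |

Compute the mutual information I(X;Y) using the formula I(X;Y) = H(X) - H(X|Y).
0.1805 bits

I(X;Y) = H(X) - H(X|Y)

Marginal of X (row sums):
  P(X=0) = 10/61 + 6/61 = 16/61
  P(X=1) = 3/61 + 5/61 = 8/61
  P(X=2) = 3/61 + 8/61 = 11/61
  P(X=3) = 2/61 + 24/61 = 26/61
H(X) = -[(16/61)·log₂(16/61) + (8/61)·log₂(8/61) + (11/61)·log₂(11/61) + (26/61)·log₂(26/61)]
  = 0.5064 + 0.3844 + 0.4456 + 0.5244 = 1.8608 bits

Marginal of Y (column sums):
  P(Y=0) = 10/61 + 3/61 + 3/61 + 2/61 = 18/61
  P(Y=1) = 6/61 + 5/61 + 8/61 + 24/61 = 43/61
H(X|Y) = Σ_y P(y)·H(X|Y=y):
  Y=0: P(Y=0) = 18/61, P(X|Y=0) = (5/9, 1/6, 1/6, 1/9) → H(X|Y=0) = 1.6850
  Y=1: P(Y=1) = 43/61, P(X|Y=1) = (6/43, 5/43, 8/43, 24/43) → H(X|Y=1) = 1.6784
H(X|Y) = (18/61)·1.6850 + (43/61)·1.6784 = 1.6803 bits

I(X;Y) = H(X) - H(X|Y) = 1.8608 - 1.6803 = 0.1805 bits

Cross-check via I(X;Y) = H(X) + H(Y) - H(X,Y): computing H(Y) from the column sums and H(X,Y) from the 8 cells in the same way gives H(Y) = 0.8752 bits and H(X,Y) = 2.5555 bits, so
I(X;Y) = 1.8608 + 0.8752 - 2.5555 = 0.1805 bits ✓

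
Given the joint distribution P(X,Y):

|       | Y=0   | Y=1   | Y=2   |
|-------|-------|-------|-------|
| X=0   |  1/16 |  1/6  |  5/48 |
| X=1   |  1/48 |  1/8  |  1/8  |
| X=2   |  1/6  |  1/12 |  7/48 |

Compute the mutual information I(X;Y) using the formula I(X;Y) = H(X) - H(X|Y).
0.1075 bits

I(X;Y) = H(X) - H(X|Y)

Marginal of X (row sums):
  P(X=0) = 1/16 + 1/6 + 5/48 = 1/3
  P(X=1) = 1/48 + 1/8 + 1/8 = 13/48
  P(X=2) = 1/6 + 1/12 + 7/48 = 19/48
H(X) = -[(1/3)·log₂(1/3) + (13/48)·log₂(13/48) + (19/48)·log₂(19/48)]
  = 0.528321 + 0.510392 + 0.529243 = 1.56796 bits

Marginal of Y (column sums):
  P(Y=0) = 1/16 + 1/48 + 1/6 = 1/4
  P(Y=1) = 1/6 + 1/8 + 1/12 = 3/8
  P(Y=2) = 5/48 + 1/8 + 7/48 = 3/8
H(X|Y) = Σ_y P(y)·H(X|Y=y):
  Y=0: P(Y=0) = 1/4, P(X|Y=0) = (1/4, 1/12, 2/3) → H(X|Y=0) = 1.188722
  Y=1: P(Y=1) = 3/8, P(X|Y=1) = (4/9, 1/3, 2/9) → H(X|Y=1) = 1.530493
  Y=2: P(Y=2) = 3/8, P(X|Y=2) = (5/18, 1/3, 7/18) → H(X|Y=2) = 1.571542
H(X|Y) = (1/4)·1.188722 + (3/8)·1.530493 + (3/8)·1.571542 = 1.46044 bits

I(X;Y) = H(X) - H(X|Y) = 1.56796 - 1.46044 = 0.1075 bits

Cross-check via I(X;Y) = H(X) + H(Y) - H(X,Y): computing H(Y) from the column sums and H(X,Y) from the 9 cells in the same way gives H(Y) = 1.56128 bits and H(X,Y) = 3.02172 bits, so
I(X;Y) = 1.56796 + 1.56128 - 3.02172 = 0.1075 bits ✓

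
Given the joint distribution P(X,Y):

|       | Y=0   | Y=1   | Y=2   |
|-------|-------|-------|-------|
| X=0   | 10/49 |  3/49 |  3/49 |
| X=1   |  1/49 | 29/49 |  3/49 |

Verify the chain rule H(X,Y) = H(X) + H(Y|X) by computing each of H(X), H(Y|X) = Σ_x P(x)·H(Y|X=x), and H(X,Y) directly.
H(X) = 0.9113 bits, H(Y|X) = 0.8592 bits, H(X,Y) = 1.7705 bits

Marginal of X (row sums):
  P(X=0) = 10/49 + 3/49 + 3/49 = 16/49
  P(X=1) = 1/49 + 29/49 + 3/49 = 33/49
H(X) = -[(16/49)·log₂(16/49) + (33/49)·log₂(33/49)]
  = 0.52725 + 0.38409 = 0.9113 bits

H(Y|X) = Σ_x P(x)·H(Y|X=x):
  X=0: P(X=0) = 16/49, P(Y|X=0) = (5/8, 3/16, 3/16) → H(Y|X=0) = 1.32943
  X=1: P(X=1) = 33/49, P(Y|X=1) = (1/33, 29/33, 1/11) → H(Y|X=1) = 0.63117
H(Y|X) = (16/49)·1.32943 + (33/49)·0.63117 = 0.8592 bits

H(X,Y) = -Σ_{x,y} P(x,y) log₂ P(x,y). Per-cell terms -P(x,y)·log₂P(x,y):
  X=0: 0.46791, 0.24672, 0.24672
  X=1: 0.11459, 0.44786, 0.24672
Sum of the 6 terms: H(X,Y) = 1.7705 bits

Chain rule check:
  H(X) + H(Y|X) = 0.9113 + 0.8592 = 1.7705 bits
  H(X,Y) = 1.7705 bits
✓ Chain rule verified.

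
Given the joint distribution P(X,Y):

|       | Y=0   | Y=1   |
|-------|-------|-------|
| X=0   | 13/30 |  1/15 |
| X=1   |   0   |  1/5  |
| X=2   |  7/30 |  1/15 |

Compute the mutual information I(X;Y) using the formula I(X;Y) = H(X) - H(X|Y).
0.4058 bits

I(X;Y) = H(X) - H(X|Y)

Marginal of X (row sums):
  P(X=0) = 13/30 + 1/15 = 1/2
  P(X=1) = 0 + 1/5 = 1/5
  P(X=2) = 7/30 + 1/15 = 3/10
H(X) = -[(1/2)·log₂(1/2) + (1/5)·log₂(1/5) + (3/10)·log₂(3/10)]
  = 0.5000 + 0.4644 + 0.5211 = 1.4855 bits

Marginal of Y (column sums):
  P(Y=0) = 13/30 + 0 + 7/30 = 2/3
  P(Y=1) = 1/15 + 1/5 + 1/15 = 1/3
H(X|Y) = Σ_y P(y)·H(X|Y=y):
  Y=0: P(Y=0) = 2/3, P(X|Y=0) = (13/20, 0, 7/20) → H(X|Y=0) = 0.9341
  Y=1: P(Y=1) = 1/3, P(X|Y=1) = (1/5, 3/5, 1/5) → H(X|Y=1) = 1.3710
H(X|Y) = (2/3)·0.9341 + (1/3)·1.3710 = 1.0797 bits

I(X;Y) = H(X) - H(X|Y) = 1.4855 - 1.0797 = 0.4058 bits

Cross-check via I(X;Y) = H(X) + H(Y) - H(X,Y): computing H(Y) from the column sums and H(X,Y) from the 6 cells in the same way gives H(Y) = 0.9183 bits and H(X,Y) = 1.9980 bits, so
I(X;Y) = 1.4855 + 0.9183 - 1.9980 = 0.4058 bits ✓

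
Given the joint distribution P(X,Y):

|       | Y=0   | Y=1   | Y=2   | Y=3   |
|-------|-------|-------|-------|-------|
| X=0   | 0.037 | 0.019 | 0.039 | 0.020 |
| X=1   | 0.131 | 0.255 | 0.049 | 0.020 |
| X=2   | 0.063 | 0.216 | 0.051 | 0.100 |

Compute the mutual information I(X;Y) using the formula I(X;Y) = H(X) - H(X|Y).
0.1118 bits

I(X;Y) = H(X) - H(X|Y)

Marginal of X (row sums):
  P(X=0) = 0.037 + 0.019 + 0.039 + 0.020 = 0.115
  P(X=1) = 0.131 + 0.255 + 0.049 + 0.020 = 0.455
  P(X=2) = 0.063 + 0.216 + 0.051 + 0.100 = 0.430
H(X) = -[0.115·log₂(0.115) + 0.455·log₂(0.455) + 0.430·log₂(0.430)]
  = 0.358834 + 0.516908 + 0.523564 = 1.39931 bits

Marginal of Y (column sums):
  P(Y=0) = 0.037 + 0.131 + 0.063 = 0.231
  P(Y=1) = 0.019 + 0.255 + 0.216 = 0.490
  P(Y=2) = 0.039 + 0.049 + 0.051 = 0.139
  P(Y=3) = 0.020 + 0.020 + 0.100 = 0.140
H(X|Y) = Σ_y P(y)·H(X|Y=y):
  Y=0: P(Y=0) = 0.231, P(X|Y=0) = (37/231, 131/231, 3/11) → H(X|Y=0) = 1.398516
  Y=1: P(Y=1) = 0.490, P(X|Y=1) = (19/490, 51/98, 108/245) → H(X|Y=1) = 1.193115
  Y=2: P(Y=2) = 0.139, P(X|Y=2) = (39/139, 49/139, 51/139) → H(X|Y=2) = 1.575451
  Y=3: P(Y=3) = 0.140, P(X|Y=3) = (1/7, 1/7, 5/7) → H(X|Y=3) = 1.148835
H(X|Y) = 0.231·1.398516 + 0.490·1.193115 + 0.139·1.575451 + 0.140·1.148835 = 1.28751 bits

I(X;Y) = H(X) - H(X|Y) = 1.39931 - 1.28751 = 0.1118 bits

Cross-check via I(X;Y) = H(X) + H(Y) - H(X,Y): computing H(Y) from the column sums and H(X,Y) from the 12 cells in the same way gives H(Y) = 1.78545 bits and H(X,Y) = 3.07295 bits, so
I(X;Y) = 1.39931 + 1.78545 - 3.07295 = 0.1118 bits ✓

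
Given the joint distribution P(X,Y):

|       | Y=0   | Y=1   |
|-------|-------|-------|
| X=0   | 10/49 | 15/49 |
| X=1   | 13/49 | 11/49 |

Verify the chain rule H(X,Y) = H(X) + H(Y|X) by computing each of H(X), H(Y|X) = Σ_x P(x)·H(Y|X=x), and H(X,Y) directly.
H(X) = 0.9997 bits, H(Y|X) = 0.9827 bits, H(X,Y) = 1.9824 bits

Marginal of X (row sums):
  P(X=0) = 10/49 + 15/49 = 25/49
  P(X=1) = 13/49 + 11/49 = 24/49
H(X) = -[(25/49)·log₂(25/49) + (24/49)·log₂(24/49)]
  = 0.49533 + 0.50437 = 0.9997 bits

H(Y|X) = Σ_x P(x)·H(Y|X=x):
  X=0: P(X=0) = 25/49, P(Y|X=0) = (2/5, 3/5) → H(Y|X=0) = 0.97095
  X=1: P(X=1) = 24/49, P(Y|X=1) = (13/24, 11/24) → H(Y|X=1) = 0.99498
H(Y|X) = (25/49)·0.97095 + (24/49)·0.99498 = 0.9827 bits

H(X,Y) = -Σ_{x,y} P(x,y) log₂ P(x,y). Per-cell terms -P(x,y)·log₂P(x,y):
  X=0: 0.46791, 0.52280
  X=1: 0.50787, 0.48384
Sum of the 4 terms: H(X,Y) = 1.9824 bits

Chain rule check:
  H(X) + H(Y|X) = 0.9997 + 0.9827 = 1.9824 bits
  H(X,Y) = 1.9824 bits
✓ Chain rule verified.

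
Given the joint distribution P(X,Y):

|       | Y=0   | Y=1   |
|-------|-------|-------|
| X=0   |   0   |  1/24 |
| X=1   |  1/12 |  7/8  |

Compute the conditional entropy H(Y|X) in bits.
0.4085 bits

H(Y|X) = H(X,Y) - H(X)

H(X,Y) = -Σ_{x,y} P(x,y) log₂ P(x,y). Per-cell terms -P(x,y)·log₂P(x,y):
  X=0: 0.00000, 0.19104
  X=1: 0.29875, 0.16856
  (cells with P = 0 contribute 0)
Sum of the 4 terms: H(X,Y) = 0.65835 bits

Marginal of X (row sums):
  P(X=0) = 0 + 1/24 = 1/24
  P(X=1) = 1/12 + 7/8 = 23/24
H(X) = -[(1/24)·log₂(1/24) + (23/24)·log₂(23/24)]
  = 0.19104 + 0.05884 = 0.24988 bits

H(Y|X) = H(X,Y) - H(X) = 0.65835 - 0.24988 = 0.4085 bits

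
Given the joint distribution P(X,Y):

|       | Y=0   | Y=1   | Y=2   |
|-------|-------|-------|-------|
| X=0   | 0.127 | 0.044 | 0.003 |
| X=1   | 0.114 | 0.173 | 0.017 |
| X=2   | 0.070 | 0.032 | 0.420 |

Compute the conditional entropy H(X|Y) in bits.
0.9050 bits

H(X|Y) = H(X,Y) - H(Y)

H(X,Y) = -Σ_{x,y} P(x,y) log₂ P(x,y). Per-cell terms -P(x,y)·log₂P(x,y):
  X=0: 0.37809, 0.19828, 0.02514
  X=1: 0.35715, 0.43789, 0.09993
  X=2: 0.26856, 0.15891, 0.52565
Sum of the 9 terms: H(X,Y) = 2.4496 bits

Marginal of Y (column sums):
  P(Y=0) = 0.127 + 0.114 + 0.070 = 0.311
  P(Y=1) = 0.044 + 0.173 + 0.032 = 0.249
  P(Y=2) = 0.003 + 0.017 + 0.420 = 0.440
H(Y) = -[0.311·log₂(0.311) + 0.249·log₂(0.249) + 0.440·log₂(0.440)]
  = 0.52404 + 0.49944 + 0.52115 = 1.5446 bits

H(X|Y) = H(X,Y) - H(Y) = 2.4496 - 1.5446 = 0.9050 bits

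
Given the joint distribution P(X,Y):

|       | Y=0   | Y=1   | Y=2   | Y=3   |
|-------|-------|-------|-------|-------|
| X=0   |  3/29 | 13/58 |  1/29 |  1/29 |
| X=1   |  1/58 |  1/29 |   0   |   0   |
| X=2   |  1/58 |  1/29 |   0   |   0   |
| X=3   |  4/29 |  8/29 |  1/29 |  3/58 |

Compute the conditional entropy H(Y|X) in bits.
1.5183 bits

H(Y|X) = H(X,Y) - H(X)

H(X,Y) = -Σ_{x,y} P(x,y) log₂ P(x,y). Per-cell terms -P(x,y)·log₂P(x,y):
  X=0: 0.338588, 0.483587, 0.167517, 0.167517
  X=1: 0.101000, 0.167517, 0.000000, 0.000000
  X=2: 0.101000, 0.167517, 0.000000, 0.000000
  X=3: 0.394204, 0.512546, 0.167517, 0.221018
  (cells with P = 0 contribute 0)
Sum of the 16 terms: H(X,Y) = 2.98953 bits

Marginal of X (row sums):
  P(X=0) = 3/29 + 13/58 + 1/29 + 1/29 = 23/58
  P(X=1) = 1/58 + 1/29 + 0 + 0 = 3/58
  P(X=2) = 1/58 + 1/29 + 0 + 0 = 3/58
  P(X=3) = 4/29 + 8/29 + 1/29 + 3/58 = 1/2
H(X) = -[(23/58)·log₂(23/58) + (3/58)·log₂(3/58) + (3/58)·log₂(3/58) + (1/2)·log₂(1/2)]
  = 0.529166 + 0.221018 + 0.221018 + 0.500000 = 1.47120 bits

H(Y|X) = H(X,Y) - H(X) = 2.98953 - 1.47120 = 1.5183 bits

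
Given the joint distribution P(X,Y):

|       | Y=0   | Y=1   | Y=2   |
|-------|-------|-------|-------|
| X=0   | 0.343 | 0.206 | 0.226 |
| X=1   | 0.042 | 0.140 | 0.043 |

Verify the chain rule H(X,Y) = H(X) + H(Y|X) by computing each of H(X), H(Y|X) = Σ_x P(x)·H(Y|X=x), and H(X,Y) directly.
H(X) = 0.7692 bits, H(Y|X) = 1.4991 bits, H(X,Y) = 2.2683 bits

Marginal of X (row sums):
  P(X=0) = 0.343 + 0.206 + 0.226 = 0.775
  P(X=1) = 0.042 + 0.140 + 0.043 = 0.225
H(X) = -[0.775·log₂(0.775) + 0.225·log₂(0.225)]
  = 0.2850 + 0.4842 = 0.7692 bits

H(Y|X) = Σ_x P(x)·H(Y|X=x):
  X=0: P(X=0) = 0.775, P(Y|X=0) = (343/775, 206/775, 226/775) → H(Y|X=0) = 1.5470
  X=1: P(X=1) = 0.225, P(Y|X=1) = (14/75, 28/45, 43/225) → H(Y|X=1) = 1.3342
H(Y|X) = 0.775·1.5470 + 0.225·1.3342 = 1.4991 bits

H(X,Y) = -Σ_{x,y} P(x,y) log₂ P(x,y). Per-cell terms -P(x,y)·log₂P(x,y):
  X=0: 0.5295, 0.4695, 0.4849
  X=1: 0.1921, 0.3971, 0.1952
Sum of the 6 terms: H(X,Y) = 2.2683 bits

Chain rule check:
  H(X) + H(Y|X) = 0.7692 + 1.4991 = 2.2683 bits
  H(X,Y) = 2.2683 bits
✓ Chain rule verified.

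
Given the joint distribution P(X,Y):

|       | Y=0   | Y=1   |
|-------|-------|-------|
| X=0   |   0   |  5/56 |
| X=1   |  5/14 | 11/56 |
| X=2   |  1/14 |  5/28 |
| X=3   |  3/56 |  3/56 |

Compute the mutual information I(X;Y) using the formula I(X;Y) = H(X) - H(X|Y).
0.1567 bits

I(X;Y) = H(X) - H(X|Y)

Marginal of X (row sums):
  P(X=0) = 0 + 5/56 = 5/56
  P(X=1) = 5/14 + 11/56 = 31/56
  P(X=2) = 1/14 + 5/28 = 1/4
  P(X=3) = 3/56 + 3/56 = 3/28
H(X) = -[(5/56)·log₂(5/56) + (31/56)·log₂(31/56) + (1/4)·log₂(1/4) + (3/28)·log₂(3/28)]
  = 0.31120 + 0.47228 + 0.50000 + 0.34526 = 1.6287 bits

Marginal of Y (column sums):
  P(Y=0) = 0 + 5/14 + 1/14 + 3/56 = 27/56
  P(Y=1) = 5/56 + 11/56 + 5/28 + 3/56 = 29/56
H(X|Y) = Σ_y P(y)·H(X|Y=y):
  Y=0: P(Y=0) = 27/56, P(X|Y=0) = (0, 20/27, 4/27, 1/9) → H(X|Y=0) = 1.08106
  Y=1: P(Y=1) = 29/56, P(X|Y=1) = (5/29, 11/29, 10/29, 3/29) → H(X|Y=1) = 1.83600
H(X|Y) = (27/56)·1.08106 + (29/56)·1.83600 = 1.4720 bits

I(X;Y) = H(X) - H(X|Y) = 1.6287 - 1.4720 = 0.1567 bits

Cross-check via I(X;Y) = H(X) + H(Y) - H(X,Y): computing H(Y) from the column sums and H(X,Y) from the 8 cells in the same way gives H(Y) = 0.9991 bits and H(X,Y) = 2.4711 bits, so
I(X;Y) = 1.6287 + 0.9991 - 2.4711 = 0.1567 bits ✓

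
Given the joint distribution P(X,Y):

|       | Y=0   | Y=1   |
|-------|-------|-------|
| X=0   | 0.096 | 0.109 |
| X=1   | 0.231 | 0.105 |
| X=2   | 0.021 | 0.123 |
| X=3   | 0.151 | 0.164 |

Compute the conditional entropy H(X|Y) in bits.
1.8313 bits

H(X|Y) = H(X,Y) - H(Y)

H(X,Y) = -Σ_{x,y} P(x,y) log₂ P(x,y). Per-cell terms -P(x,y)·log₂P(x,y):
  X=0: 0.3246, 0.3485
  X=1: 0.4883, 0.3414
  X=2: 0.1170, 0.3719
  X=3: 0.4118, 0.4278
Sum of the 8 terms: H(X,Y) = 2.8313 bits

Marginal of Y (column sums):
  P(Y=0) = 0.096 + 0.231 + 0.021 + 0.151 = 0.499
  P(Y=1) = 0.109 + 0.105 + 0.123 + 0.164 = 0.501
H(Y) = -[0.499·log₂(0.499) + 0.501·log₂(0.501)]
  = 0.5004 + 0.4996 = 1.0000 bits

H(X|Y) = H(X,Y) - H(Y) = 2.8313 - 1.0000 = 1.8313 bits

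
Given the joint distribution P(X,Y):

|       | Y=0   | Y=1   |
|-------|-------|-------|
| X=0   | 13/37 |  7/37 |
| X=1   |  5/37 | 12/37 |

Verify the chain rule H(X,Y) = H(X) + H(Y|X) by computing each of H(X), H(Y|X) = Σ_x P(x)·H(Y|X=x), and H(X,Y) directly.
H(X) = 0.9953 bits, H(Y|X) = 0.9065 bits, H(X,Y) = 1.9017 bits

Marginal of X (row sums):
  P(X=0) = 13/37 + 7/37 = 20/37
  P(X=1) = 5/37 + 12/37 = 17/37
H(X) = -[(20/37)·log₂(20/37) + (17/37)·log₂(17/37)]
  = 0.479743 + 0.515509 = 0.9953 bits

H(Y|X) = Σ_x P(x)·H(Y|X=x):
  X=0: P(X=0) = 20/37, P(Y|X=0) = (13/20, 7/20) → H(Y|X=0) = 0.934068
  X=1: P(X=1) = 17/37, P(Y|X=1) = (5/17, 12/17) → H(Y|X=1) = 0.873981
H(Y|X) = (20/37)·0.934068 + (17/37)·0.873981 = 0.9065 bits

H(X,Y) = -Σ_{x,y} P(x,y) log₂ P(x,y). Per-cell terms -P(x,y)·log₂P(x,y):
  X=0: 0.530194, 0.454451
  X=1: 0.390206, 0.526862
Sum of the 4 terms: H(X,Y) = 1.9017 bits

Chain rule check:
  H(X) + H(Y|X) = 0.9953 + 0.9065 = 1.9018 bits
  H(X,Y) = 1.9017 bits
✓ Chain rule verified (Δ = 0.0001 is 4-dp rounding noise: each of the three values was rounded independently).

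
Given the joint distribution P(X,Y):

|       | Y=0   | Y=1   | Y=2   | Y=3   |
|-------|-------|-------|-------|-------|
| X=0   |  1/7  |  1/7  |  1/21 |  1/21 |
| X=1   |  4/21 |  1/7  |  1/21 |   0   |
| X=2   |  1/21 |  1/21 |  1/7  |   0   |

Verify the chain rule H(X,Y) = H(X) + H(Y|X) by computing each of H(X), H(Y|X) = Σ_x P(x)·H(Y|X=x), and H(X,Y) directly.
H(X) = 1.5538 bits, H(Y|X) = 1.5519 bits, H(X,Y) = 3.1057 bits

Marginal of X (row sums):
  P(X=0) = 1/7 + 1/7 + 1/21 + 1/21 = 8/21
  P(X=1) = 4/21 + 1/7 + 1/21 + 0 = 8/21
  P(X=2) = 1/21 + 1/21 + 1/7 + 0 = 5/21
H(X) = -[(8/21)·log₂(8/21) + (8/21)·log₂(8/21) + (5/21)·log₂(5/21)]
  = 0.53041 + 0.53041 + 0.49295 = 1.5538 bits

H(Y|X) = Σ_x P(x)·H(Y|X=x):
  X=0: P(X=0) = 8/21, P(Y|X=0) = (3/8, 3/8, 1/8, 1/8) → H(Y|X=0) = 1.81128
  X=1: P(X=1) = 8/21, P(Y|X=1) = (1/2, 3/8, 1/8, 0) → H(Y|X=1) = 1.40564
  X=2: P(X=2) = 5/21, P(Y|X=2) = (1/5, 1/5, 3/5, 0) → H(Y|X=2) = 1.37095
H(Y|X) = (8/21)·1.81128 + (8/21)·1.40564 + (5/21)·1.37095 = 1.5519 bits

H(X,Y) = -Σ_{x,y} P(x,y) log₂ P(x,y). Per-cell terms -P(x,y)·log₂P(x,y):
  X=0: 0.40105, 0.40105, 0.20916, 0.20916
  X=1: 0.45568, 0.40105, 0.20916, 0.00000
  X=2: 0.20916, 0.20916, 0.40105, 0.00000
  (cells with P = 0 contribute 0)
Sum of the 12 terms: H(X,Y) = 3.1057 bits

Chain rule check:
  H(X) + H(Y|X) = 1.5538 + 1.5519 = 3.1057 bits
  H(X,Y) = 3.1057 bits
✓ Chain rule verified.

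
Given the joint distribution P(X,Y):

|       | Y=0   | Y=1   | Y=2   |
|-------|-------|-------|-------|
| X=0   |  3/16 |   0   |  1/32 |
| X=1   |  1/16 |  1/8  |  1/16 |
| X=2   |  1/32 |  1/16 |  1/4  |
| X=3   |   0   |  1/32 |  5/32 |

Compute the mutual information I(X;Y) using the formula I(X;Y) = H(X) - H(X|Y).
0.4914 bits

I(X;Y) = H(X) - H(X|Y)

Marginal of X (row sums):
  P(X=0) = 3/16 + 0 + 1/32 = 7/32
  P(X=1) = 1/16 + 1/8 + 1/16 = 1/4
  P(X=2) = 1/32 + 1/16 + 1/4 = 11/32
  P(X=3) = 0 + 1/32 + 5/32 = 3/16
H(X) = -[(7/32)·log₂(7/32) + (1/4)·log₂(1/4) + (11/32)·log₂(11/32) + (3/16)·log₂(3/16)]
  = 0.47964 + 0.50000 + 0.52957 + 0.45282 = 1.96203 bits

Marginal of Y (column sums):
  P(Y=0) = 3/16 + 1/16 + 1/32 + 0 = 9/32
  P(Y=1) = 0 + 1/8 + 1/16 + 1/32 = 7/32
  P(Y=2) = 1/32 + 1/16 + 1/4 + 5/32 = 1/2
H(X|Y) = Σ_y P(y)·H(X|Y=y):
  Y=0: P(Y=0) = 9/32, P(X|Y=0) = (2/3, 2/9, 1/9, 0) → H(X|Y=0) = 1.22439
  Y=1: P(Y=1) = 7/32, P(X|Y=1) = (0, 4/7, 2/7, 1/7) → H(X|Y=1) = 1.37878
  Y=2: P(Y=2) = 1/2, P(X|Y=2) = (1/16, 1/8, 1/2, 5/16) → H(X|Y=2) = 1.64940
H(X|Y) = (9/32)·1.22439 + (7/32)·1.37878 + (1/2)·1.64940 = 1.47067 bits

I(X;Y) = H(X) - H(X|Y) = 1.96203 - 1.47067 = 0.4914 bits

Cross-check via I(X;Y) = H(X) + H(Y) - H(X,Y): computing H(Y) from the column sums and H(X,Y) from the 12 cells in the same way gives H(Y) = 1.49435 bits and H(X,Y) = 2.96502 bits, so
I(X;Y) = 1.96203 + 1.49435 - 2.96502 = 0.4914 bits ✓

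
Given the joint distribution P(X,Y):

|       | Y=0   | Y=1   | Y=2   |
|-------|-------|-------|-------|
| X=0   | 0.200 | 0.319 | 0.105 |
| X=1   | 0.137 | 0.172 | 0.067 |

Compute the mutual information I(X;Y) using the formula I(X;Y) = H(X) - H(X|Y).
0.0021 bits

I(X;Y) = H(X) - H(X|Y)

Marginal of X (row sums):
  P(X=0) = 0.200 + 0.319 + 0.105 = 0.624
  P(X=1) = 0.137 + 0.172 + 0.067 = 0.376
H(X) = -[0.624·log₂(0.624) + 0.376·log₂(0.376)]
  = 0.4246 + 0.5306 = 0.9552 bits

Marginal of Y (column sums):
  P(Y=0) = 0.200 + 0.137 = 0.337
  P(Y=1) = 0.319 + 0.172 = 0.491
  P(Y=2) = 0.105 + 0.067 = 0.172
H(X|Y) = Σ_y P(y)·H(X|Y=y):
  Y=0: P(Y=0) = 0.337, P(X|Y=0) = (200/337, 137/337) → H(X|Y=0) = 0.9746
  Y=1: P(Y=1) = 0.491, P(X|Y=1) = (319/491, 172/491) → H(X|Y=1) = 0.9343
  Y=2: P(Y=2) = 0.172, P(X|Y=2) = (105/172, 67/172) → H(X|Y=2) = 0.9645
H(X|Y) = 0.337·0.9746 + 0.491·0.9343 + 0.172·0.9645 = 0.9531 bits

I(X;Y) = H(X) - H(X|Y) = 0.9552 - 0.9531 = 0.0021 bits

Cross-check via I(X;Y) = H(X) + H(Y) - H(X,Y): computing H(Y) from the column sums and H(X,Y) from the 6 cells in the same way gives H(Y) = 1.4695 bits and H(X,Y) = 2.4226 bits, so
I(X;Y) = 0.9552 + 1.4695 - 2.4226 = 0.0021 bits ✓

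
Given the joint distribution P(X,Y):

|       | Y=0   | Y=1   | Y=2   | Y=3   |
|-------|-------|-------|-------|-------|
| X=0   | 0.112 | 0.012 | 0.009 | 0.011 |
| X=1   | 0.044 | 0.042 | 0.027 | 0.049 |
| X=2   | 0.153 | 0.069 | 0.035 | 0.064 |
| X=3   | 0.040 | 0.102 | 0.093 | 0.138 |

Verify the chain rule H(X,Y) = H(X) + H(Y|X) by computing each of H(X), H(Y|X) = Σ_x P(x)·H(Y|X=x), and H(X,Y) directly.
H(X) = 1.8849 bits, H(Y|X) = 1.7607 bits, H(X,Y) = 3.6456 bits

Marginal of X (row sums):
  P(X=0) = 0.112 + 0.012 + 0.009 + 0.011 = 0.144
  P(X=1) = 0.044 + 0.042 + 0.027 + 0.049 = 0.162
  P(X=2) = 0.153 + 0.069 + 0.035 + 0.064 = 0.321
  P(X=3) = 0.040 + 0.102 + 0.093 + 0.138 = 0.373
H(X) = -[0.144·log₂(0.144) + 0.162·log₂(0.162) + 0.321·log₂(0.321) + 0.373·log₂(0.373)]
  = 0.40260 + 0.42540 + 0.52623 + 0.53069 = 1.8849 bits

H(Y|X) = Σ_x P(x)·H(Y|X=x):
  X=0: P(X=0) = 0.144, P(Y|X=0) = (7/9, 1/12, 1/16, 11/144) → H(Y|X=0) = 1.11419
  X=1: P(X=1) = 0.162, P(Y|X=1) = (22/81, 7/27, 1/6, 49/162) → H(Y|X=1) = 1.96828
  X=2: P(X=2) = 0.321, P(Y|X=2) = (51/107, 23/107, 35/321, 64/321) → H(Y|X=2) = 1.79872
  X=3: P(X=3) = 0.373, P(Y|X=3) = (40/373, 102/373, 93/373, 138/373) → H(Y|X=3) = 1.88731
H(Y|X) = 0.144·1.11419 + 0.162·1.96828 + 0.321·1.79872 + 0.373·1.88731 = 1.7607 bits

H(X,Y) = -Σ_{x,y} P(x,y) log₂ P(x,y). Per-cell terms -P(x,y)·log₂P(x,y):
  X=0: 0.35374, 0.07657, 0.06116, 0.07157
  X=1: 0.19828, 0.19209, 0.14069, 0.21320
  X=2: 0.41438, 0.26615, 0.16928, 0.25381
  X=3: 0.18575, 0.33592, 0.31868, 0.39430
Sum of the 16 terms: H(X,Y) = 3.6456 bits

Chain rule check:
  H(X) + H(Y|X) = 1.8849 + 1.7607 = 3.6456 bits
  H(X,Y) = 3.6456 bits
✓ Chain rule verified.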